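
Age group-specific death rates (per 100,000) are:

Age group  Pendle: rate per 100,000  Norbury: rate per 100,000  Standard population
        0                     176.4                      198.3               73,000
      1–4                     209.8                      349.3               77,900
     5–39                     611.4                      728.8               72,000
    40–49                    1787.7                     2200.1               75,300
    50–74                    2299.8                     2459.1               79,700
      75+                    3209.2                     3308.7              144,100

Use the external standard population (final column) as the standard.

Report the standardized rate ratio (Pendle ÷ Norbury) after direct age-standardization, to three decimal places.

Standard total = 522,000; weights = 0.1398, 0.1492, 0.1379, 0.1443, 0.1527, 0.2761.
Pendle: 0.1398×176.4 + 0.1492×209.8 + 0.1379×611.4 + 0.1443×1787.7 + 0.1527×2299.8 + 0.2761×3209.2 = 1635.2395 per 100,000.
Norbury: 0.1398×198.3 + 0.1492×349.3 + 0.1379×728.8 + 0.1443×2200.1 + 0.1527×2459.1 + 0.2761×3308.7 = 1786.5928 per 100,000.
Ratio = 1635.2395 ÷ 1786.5928 = 0.91528.

0.915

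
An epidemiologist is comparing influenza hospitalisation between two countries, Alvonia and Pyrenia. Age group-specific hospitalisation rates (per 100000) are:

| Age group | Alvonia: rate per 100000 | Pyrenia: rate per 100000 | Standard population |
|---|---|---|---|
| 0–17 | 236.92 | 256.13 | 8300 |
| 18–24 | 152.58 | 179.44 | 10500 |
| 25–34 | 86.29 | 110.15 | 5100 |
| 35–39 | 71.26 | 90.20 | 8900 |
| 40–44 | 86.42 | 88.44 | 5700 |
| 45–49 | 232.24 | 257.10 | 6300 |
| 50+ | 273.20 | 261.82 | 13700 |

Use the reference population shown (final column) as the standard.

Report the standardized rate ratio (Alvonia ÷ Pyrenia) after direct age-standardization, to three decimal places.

0.933

Standard total = 58500; weights = 0.1419, 0.1795, 0.0872, 0.1521, 0.0974, 0.1077, 0.2342.
Alvonia: 0.1419×236.92 + 0.1795×152.58 + 0.0872×86.29 + 0.1521×71.26 + 0.0974×86.42 + 0.1077×232.24 + 0.2342×273.20 = 176.7755 per 100000.
Pyrenia: 0.1419×256.13 + 0.1795×179.44 + 0.0872×110.15 + 0.1521×90.20 + 0.0974×88.44 + 0.1077×257.10 + 0.2342×261.82 = 189.4926 per 100000.
Ratio = 176.7755 ÷ 189.4926 = 0.93289.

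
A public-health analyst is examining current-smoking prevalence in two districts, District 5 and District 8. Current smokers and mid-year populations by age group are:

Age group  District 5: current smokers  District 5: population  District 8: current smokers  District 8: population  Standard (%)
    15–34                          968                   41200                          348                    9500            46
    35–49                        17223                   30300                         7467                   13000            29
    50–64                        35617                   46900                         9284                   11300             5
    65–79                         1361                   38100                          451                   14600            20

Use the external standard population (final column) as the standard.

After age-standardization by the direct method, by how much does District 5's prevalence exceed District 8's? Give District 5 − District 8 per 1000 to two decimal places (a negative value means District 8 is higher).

-9.92

Age-specific rates per 1000 for District 5: 23.495, 568.416, 759.424, 35.722.
For District 8: 36.632, 574.385, 821.593, 30.890.
Standard weights: 0.46, 0.29, 0.05, 0.20.
District 5: 0.4600×23.495 + 0.2900×568.416 + 0.0500×759.424 + 0.2000×35.722 = 220.7639 per 1000.
District 8: 0.4600×36.632 + 0.2900×574.385 + 0.0500×821.593 + 0.2000×30.890 = 230.6798 per 1000.
Difference = 220.7639 − 230.6798 = -9.9159.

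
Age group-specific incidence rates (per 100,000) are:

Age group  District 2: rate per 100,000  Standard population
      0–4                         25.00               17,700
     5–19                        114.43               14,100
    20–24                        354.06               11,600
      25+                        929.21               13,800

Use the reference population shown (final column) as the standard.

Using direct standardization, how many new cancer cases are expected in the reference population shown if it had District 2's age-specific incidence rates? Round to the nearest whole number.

190

Expected new cancer cases = Σ (standard pop × age-specific rate ÷ 100,000)
= 17,700×25.00/100,000 + 14,100×114.43/100,000 + 11,600×354.06/100,000 + 13,800×929.21/100,000
= 4.42 + 16.13 + 41.07 + 128.23 = 189.86.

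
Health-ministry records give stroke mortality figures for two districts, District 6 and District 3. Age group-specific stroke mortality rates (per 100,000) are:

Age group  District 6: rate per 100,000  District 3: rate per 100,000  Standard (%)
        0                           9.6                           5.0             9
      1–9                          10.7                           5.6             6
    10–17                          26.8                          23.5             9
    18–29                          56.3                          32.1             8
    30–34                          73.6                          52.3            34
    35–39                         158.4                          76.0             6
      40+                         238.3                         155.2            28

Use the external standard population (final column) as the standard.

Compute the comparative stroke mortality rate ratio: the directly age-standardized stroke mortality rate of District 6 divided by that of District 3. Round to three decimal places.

1.539

Standard weights: 0.09, 0.06, 0.09, 0.08, 0.34, 0.06, 0.28.
District 6: 0.0900×9.6 + 0.0600×10.7 + 0.0900×26.8 + 0.0800×56.3 + 0.3400×73.6 + 0.0600×158.4 + 0.2800×238.3 = 109.6740 per 100,000.
District 3: 0.0900×5.0 + 0.0600×5.6 + 0.0900×23.5 + 0.0800×32.1 + 0.3400×52.3 + 0.0600×76.0 + 0.2800×155.2 = 71.2670 per 100,000.
Ratio = 109.6740 ÷ 71.2670 = 1.53892.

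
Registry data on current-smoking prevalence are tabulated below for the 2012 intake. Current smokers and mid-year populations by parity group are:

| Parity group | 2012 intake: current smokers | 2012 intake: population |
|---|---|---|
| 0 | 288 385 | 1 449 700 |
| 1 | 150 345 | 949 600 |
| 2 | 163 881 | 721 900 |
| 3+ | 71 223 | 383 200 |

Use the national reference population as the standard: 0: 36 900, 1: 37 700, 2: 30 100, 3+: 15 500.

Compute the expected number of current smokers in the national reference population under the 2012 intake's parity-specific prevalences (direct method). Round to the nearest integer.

23023

Parity-specific rates per 1 000 for the 2012 intake: 198.927, 158.325, 227.013, 185.864.
Expected current smokers = Σ (standard pop × parity-specific rate ÷ 1 000)
= 36 900×198.927/1 000 + 37 700×158.325/1 000 + 30 100×227.013/1 000 + 15 500×185.864/1 000
= 7340.42 + 5968.84 + 6833.10 + 2880.89 = 23023.25.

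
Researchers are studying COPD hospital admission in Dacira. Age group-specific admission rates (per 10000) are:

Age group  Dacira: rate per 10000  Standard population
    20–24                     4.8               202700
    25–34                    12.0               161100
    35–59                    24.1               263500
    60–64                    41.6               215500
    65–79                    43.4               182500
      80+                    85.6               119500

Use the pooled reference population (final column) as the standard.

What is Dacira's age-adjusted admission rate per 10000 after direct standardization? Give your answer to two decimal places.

Standard total = 1144800; weights = 0.1771, 0.1407, 0.2302, 0.1882, 0.1594, 0.1044.
Standardized rate: 0.1771×4.8 + 0.1407×12.0 + 0.2302×24.1 + 0.1882×41.6 + 0.1594×43.4 + 0.1044×85.6 = 31.7706 per 10000.

31.77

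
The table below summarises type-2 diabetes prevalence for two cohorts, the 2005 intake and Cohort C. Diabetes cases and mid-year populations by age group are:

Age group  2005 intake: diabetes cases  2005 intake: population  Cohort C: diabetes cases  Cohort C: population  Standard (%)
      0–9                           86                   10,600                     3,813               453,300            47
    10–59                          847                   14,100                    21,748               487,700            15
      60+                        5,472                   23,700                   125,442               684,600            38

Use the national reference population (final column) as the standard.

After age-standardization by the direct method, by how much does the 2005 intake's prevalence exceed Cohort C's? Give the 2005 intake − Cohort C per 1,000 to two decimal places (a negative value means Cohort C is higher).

Age-specific rates per 1,000 for the 2005 intake: 8.113, 60.071, 230.886.
For Cohort C: 8.412, 44.593, 183.234.
Standard weights: 0.47, 0.15, 0.38.
The 2005 intake: 0.4700×8.113 + 0.1500×60.071 + 0.3800×230.886 = 100.5606 per 1,000.
Cohort C: 0.4700×8.412 + 0.1500×44.593 + 0.3800×183.234 = 80.2713 per 1,000.
Difference = 100.5606 − 80.2713 = 20.2892.

20.29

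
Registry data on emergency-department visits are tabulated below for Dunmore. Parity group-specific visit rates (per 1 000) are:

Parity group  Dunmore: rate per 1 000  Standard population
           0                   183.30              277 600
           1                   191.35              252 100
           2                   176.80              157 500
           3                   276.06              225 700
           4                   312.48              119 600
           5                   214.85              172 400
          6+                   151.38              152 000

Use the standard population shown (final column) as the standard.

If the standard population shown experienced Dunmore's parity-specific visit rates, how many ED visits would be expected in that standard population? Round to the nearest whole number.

286699

Expected ED visits = Σ (standard pop × parity-specific rate ÷ 1 000)
= 277 600×183.30/1 000 + 252 100×191.35/1 000 + 157 500×176.80/1 000 + 225 700×276.06/1 000 + 119 600×312.48/1 000 + 172 400×214.85/1 000 + 152 000×151.38/1 000
= 50884.08 + 48239.33 + 27846.00 + 62306.74 + 37372.61 + 37040.14 + 23009.76 = 286698.66.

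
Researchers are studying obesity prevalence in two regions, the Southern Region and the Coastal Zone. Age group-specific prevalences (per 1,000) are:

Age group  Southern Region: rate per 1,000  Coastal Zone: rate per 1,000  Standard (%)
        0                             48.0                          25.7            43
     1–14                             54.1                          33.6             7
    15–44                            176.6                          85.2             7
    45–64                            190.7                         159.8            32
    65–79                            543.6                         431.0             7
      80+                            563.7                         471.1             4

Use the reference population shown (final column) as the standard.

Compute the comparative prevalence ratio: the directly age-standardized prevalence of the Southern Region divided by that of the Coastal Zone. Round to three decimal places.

Standard weights: 0.43, 0.07, 0.07, 0.32, 0.07, 0.04.
The Southern Region: 0.4300×48.0 + 0.0700×54.1 + 0.0700×176.6 + 0.3200×190.7 + 0.0700×543.6 + 0.0400×563.7 = 158.4130 per 1,000.
The Coastal Zone: 0.4300×25.7 + 0.0700×33.6 + 0.0700×85.2 + 0.3200×159.8 + 0.0700×431.0 + 0.0400×471.1 = 119.5170 per 1,000.
Ratio = 158.4130 ÷ 119.5170 = 1.32544.

1.325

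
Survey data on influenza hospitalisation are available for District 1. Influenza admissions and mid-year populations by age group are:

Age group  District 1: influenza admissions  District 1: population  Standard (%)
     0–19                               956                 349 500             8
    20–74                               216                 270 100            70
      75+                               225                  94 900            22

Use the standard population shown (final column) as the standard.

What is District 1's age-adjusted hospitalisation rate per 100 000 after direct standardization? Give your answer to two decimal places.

Age-specific rates per 100 000 for District 1: 273.53, 79.97, 237.09.
Standard weights: 0.08, 0.70, 0.22.
Standardized rate: 0.0800×273.53 + 0.7000×79.97 + 0.2200×237.09 = 130.0221 per 100 000.

130.02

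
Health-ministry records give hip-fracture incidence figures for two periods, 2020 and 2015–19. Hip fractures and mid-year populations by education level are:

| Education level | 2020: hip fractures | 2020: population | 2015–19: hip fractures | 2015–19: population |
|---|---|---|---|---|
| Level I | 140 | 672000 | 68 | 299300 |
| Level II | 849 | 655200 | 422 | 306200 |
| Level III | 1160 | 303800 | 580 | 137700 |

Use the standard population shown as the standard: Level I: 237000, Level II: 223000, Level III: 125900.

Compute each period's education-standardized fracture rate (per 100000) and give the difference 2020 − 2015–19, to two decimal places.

Education-specific rates per 100000 for 2020: 20.83, 129.58, 381.83.
For 2015–19: 22.72, 137.82, 421.21.
Standard total = 585900; weights = 0.4045, 0.3806, 0.2149.
2020: 0.4045×20.83 + 0.3806×129.58 + 0.2149×381.83 = 139.7951 per 100000.
2015–19: 0.4045×22.72 + 0.3806×137.82 + 0.2149×421.21 = 152.1554 per 100000.
Difference = 139.7951 − 152.1554 = -12.3602.

-12.36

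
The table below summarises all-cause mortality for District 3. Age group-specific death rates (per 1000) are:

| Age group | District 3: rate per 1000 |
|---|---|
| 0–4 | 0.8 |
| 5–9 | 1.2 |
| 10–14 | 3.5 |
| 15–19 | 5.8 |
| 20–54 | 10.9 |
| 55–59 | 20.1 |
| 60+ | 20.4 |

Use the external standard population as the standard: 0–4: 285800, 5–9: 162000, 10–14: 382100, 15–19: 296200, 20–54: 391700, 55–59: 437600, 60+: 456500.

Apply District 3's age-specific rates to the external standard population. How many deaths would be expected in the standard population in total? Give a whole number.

Expected deaths = Σ (standard pop × age-specific rate ÷ 1000)
= 285800×0.8/1000 + 162000×1.2/1000 + 382100×3.5/1000 + 296200×5.8/1000 + 391700×10.9/1000 + 437600×20.1/1000 + 456500×20.4/1000
= 228.64 + 194.40 + 1337.35 + 1717.96 + 4269.53 + 8795.76 + 9312.60 = 25856.24.

25856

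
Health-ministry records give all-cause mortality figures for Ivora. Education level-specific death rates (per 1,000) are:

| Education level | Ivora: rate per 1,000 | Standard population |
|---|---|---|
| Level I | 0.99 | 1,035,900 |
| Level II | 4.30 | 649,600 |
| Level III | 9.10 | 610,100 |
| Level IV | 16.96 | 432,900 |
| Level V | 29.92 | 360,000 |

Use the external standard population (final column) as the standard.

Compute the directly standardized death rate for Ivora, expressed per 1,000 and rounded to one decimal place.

8.9

Standard total = 3,088,500; weights = 0.3354, 0.2103, 0.1975, 0.1402, 0.1166.
Standardized rate: 0.3354×0.99 + 0.2103×4.30 + 0.1975×9.10 + 0.1402×16.96 + 0.1166×29.92 = 8.8988 per 1,000.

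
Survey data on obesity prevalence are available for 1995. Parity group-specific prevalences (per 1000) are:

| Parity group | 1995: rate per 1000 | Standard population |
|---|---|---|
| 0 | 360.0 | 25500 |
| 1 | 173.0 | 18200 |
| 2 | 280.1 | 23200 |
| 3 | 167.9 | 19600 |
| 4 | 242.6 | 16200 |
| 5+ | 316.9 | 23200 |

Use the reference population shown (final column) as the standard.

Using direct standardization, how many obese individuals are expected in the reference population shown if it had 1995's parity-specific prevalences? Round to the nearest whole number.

Expected obese individuals = Σ (standard pop × parity-specific rate ÷ 1000)
= 25500×360.0/1000 + 18200×173.0/1000 + 23200×280.1/1000 + 19600×167.9/1000 + 16200×242.6/1000 + 23200×316.9/1000
= 9180.00 + 3148.60 + 6498.32 + 3290.84 + 3930.12 + 7352.08 = 33399.96.

33400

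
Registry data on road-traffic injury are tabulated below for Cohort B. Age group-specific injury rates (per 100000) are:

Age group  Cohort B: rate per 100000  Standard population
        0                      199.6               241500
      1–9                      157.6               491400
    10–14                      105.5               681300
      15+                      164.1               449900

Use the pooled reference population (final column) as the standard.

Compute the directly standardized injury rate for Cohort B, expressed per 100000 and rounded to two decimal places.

Standard total = 1864100; weights = 0.1296, 0.2636, 0.3655, 0.2413.
Standardized rate: 0.1296×199.6 + 0.2636×157.6 + 0.3655×105.5 + 0.2413×164.1 = 145.5683 per 100000.

145.57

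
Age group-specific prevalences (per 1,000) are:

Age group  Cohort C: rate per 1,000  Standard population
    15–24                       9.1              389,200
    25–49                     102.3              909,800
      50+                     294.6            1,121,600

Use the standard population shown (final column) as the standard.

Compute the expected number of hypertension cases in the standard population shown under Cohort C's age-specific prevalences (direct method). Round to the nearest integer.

Expected hypertension cases = Σ (standard pop × age-specific rate ÷ 1,000)
= 389,200×9.1/1,000 + 909,800×102.3/1,000 + 1,121,600×294.6/1,000
= 3541.72 + 93072.54 + 330423.36 = 427037.62.

427038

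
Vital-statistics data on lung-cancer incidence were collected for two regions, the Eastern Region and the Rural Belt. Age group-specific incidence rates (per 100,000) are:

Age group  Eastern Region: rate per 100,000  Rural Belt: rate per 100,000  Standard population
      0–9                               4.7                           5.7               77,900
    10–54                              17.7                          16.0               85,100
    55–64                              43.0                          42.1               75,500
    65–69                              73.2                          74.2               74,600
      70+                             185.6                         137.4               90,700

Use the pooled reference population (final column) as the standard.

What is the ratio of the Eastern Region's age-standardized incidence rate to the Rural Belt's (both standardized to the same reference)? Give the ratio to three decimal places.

1.193

Standard total = 403,800; weights = 0.1929, 0.2107, 0.1870, 0.1847, 0.2246.
The Eastern Region: 0.1929×4.7 + 0.2107×17.7 + 0.1870×43.0 + 0.1847×73.2 + 0.2246×185.6 = 67.8889 per 100,000.
The Rural Belt: 0.1929×5.7 + 0.2107×16.0 + 0.1870×42.1 + 0.1847×74.2 + 0.2246×137.4 = 56.9135 per 100,000.
Ratio = 67.8889 ÷ 56.9135 = 1.19284.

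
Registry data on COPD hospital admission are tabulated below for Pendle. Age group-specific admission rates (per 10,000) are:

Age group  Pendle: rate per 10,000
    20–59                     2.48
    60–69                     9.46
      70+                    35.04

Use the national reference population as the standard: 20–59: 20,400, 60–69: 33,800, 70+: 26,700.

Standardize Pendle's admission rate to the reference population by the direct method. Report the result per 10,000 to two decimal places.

16.14

Standard total = 80,900; weights = 0.2522, 0.4178, 0.3300.
Standardized rate: 0.2522×2.48 + 0.4178×9.46 + 0.3300×35.04 = 16.1422 per 10,000.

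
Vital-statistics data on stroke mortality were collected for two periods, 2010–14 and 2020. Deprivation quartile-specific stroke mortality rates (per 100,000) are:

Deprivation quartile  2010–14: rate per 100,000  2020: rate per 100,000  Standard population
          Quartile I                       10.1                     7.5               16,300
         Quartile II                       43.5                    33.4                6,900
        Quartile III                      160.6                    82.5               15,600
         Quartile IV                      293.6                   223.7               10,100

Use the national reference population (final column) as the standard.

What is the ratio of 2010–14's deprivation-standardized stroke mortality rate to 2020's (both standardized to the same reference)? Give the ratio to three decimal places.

Standard total = 48,900; weights = 0.3333, 0.1411, 0.3190, 0.2065.
2010–14: 0.3333×10.1 + 0.1411×43.5 + 0.3190×160.6 + 0.2065×293.6 = 121.3804 per 100,000.
2020: 0.3333×7.5 + 0.1411×33.4 + 0.3190×82.5 + 0.2065×223.7 = 79.7358 per 100,000.
Ratio = 121.3804 ÷ 79.7358 = 1.52228.

1.522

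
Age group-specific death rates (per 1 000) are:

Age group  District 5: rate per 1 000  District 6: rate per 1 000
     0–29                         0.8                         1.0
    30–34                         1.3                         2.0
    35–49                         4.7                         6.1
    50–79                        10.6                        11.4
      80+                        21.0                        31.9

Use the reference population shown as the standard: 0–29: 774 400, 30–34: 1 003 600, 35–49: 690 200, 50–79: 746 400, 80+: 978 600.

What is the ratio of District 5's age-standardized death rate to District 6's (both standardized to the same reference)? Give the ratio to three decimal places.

Standard total = 4 193 200; weights = 0.1847, 0.2393, 0.1646, 0.1780, 0.2334.
District 5: 0.1847×0.8 + 0.2393×1.3 + 0.1646×4.7 + 0.1780×10.6 + 0.2334×21.0 = 8.0203 per 1 000.
District 6: 0.1847×1.0 + 0.2393×2.0 + 0.1646×6.1 + 0.1780×11.4 + 0.2334×31.9 = 11.1414 per 1 000.
Ratio = 8.0203 ÷ 11.1414 = 0.71986.

0.720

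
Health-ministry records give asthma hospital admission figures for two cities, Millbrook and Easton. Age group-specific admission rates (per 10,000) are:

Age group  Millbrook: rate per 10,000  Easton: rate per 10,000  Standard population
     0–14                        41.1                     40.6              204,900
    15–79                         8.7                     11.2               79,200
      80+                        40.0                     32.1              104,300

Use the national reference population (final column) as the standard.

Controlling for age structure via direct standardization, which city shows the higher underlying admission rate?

Standard total = 388,400; weights = 0.5275, 0.2039, 0.2685.
Millbrook: 0.5275×41.1 + 0.2039×8.7 + 0.2685×40.0 = 34.1978 per 10,000.
Easton: 0.5275×40.6 + 0.2039×11.2 + 0.2685×32.1 = 32.3224 per 10,000.

Millbrook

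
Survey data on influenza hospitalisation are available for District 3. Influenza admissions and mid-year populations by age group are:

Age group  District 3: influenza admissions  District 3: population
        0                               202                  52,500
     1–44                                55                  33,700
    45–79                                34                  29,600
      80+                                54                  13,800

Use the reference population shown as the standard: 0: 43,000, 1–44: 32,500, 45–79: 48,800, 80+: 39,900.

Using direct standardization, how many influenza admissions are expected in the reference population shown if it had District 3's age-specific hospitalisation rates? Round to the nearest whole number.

431

Age-specific rates per 100,000 for District 3: 384.76, 163.20, 114.86, 391.30.
Expected influenza admissions = Σ (standard pop × age-specific rate ÷ 100,000)
= 43,000×384.76/100,000 + 32,500×163.20/100,000 + 48,800×114.86/100,000 + 39,900×391.30/100,000
= 165.45 + 53.04 + 56.05 + 156.13 = 430.67.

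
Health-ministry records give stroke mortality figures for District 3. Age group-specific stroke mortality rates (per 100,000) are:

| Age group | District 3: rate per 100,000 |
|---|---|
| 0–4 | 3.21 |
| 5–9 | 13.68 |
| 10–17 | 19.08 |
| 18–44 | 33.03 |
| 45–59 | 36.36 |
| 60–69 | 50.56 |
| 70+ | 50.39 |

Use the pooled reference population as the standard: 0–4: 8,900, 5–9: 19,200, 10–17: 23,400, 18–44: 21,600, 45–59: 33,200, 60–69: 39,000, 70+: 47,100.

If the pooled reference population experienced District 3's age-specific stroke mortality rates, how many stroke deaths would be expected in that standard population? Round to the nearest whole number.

70

Expected stroke deaths = Σ (standard pop × age-specific rate ÷ 100,000)
= 8,900×3.21/100,000 + 19,200×13.68/100,000 + 23,400×19.08/100,000 + 21,600×33.03/100,000 + 33,200×36.36/100,000 + 39,000×50.56/100,000 + 47,100×50.39/100,000
= 0.29 + 2.63 + 4.46 + 7.13 + 12.07 + 19.72 + 23.73 = 70.04.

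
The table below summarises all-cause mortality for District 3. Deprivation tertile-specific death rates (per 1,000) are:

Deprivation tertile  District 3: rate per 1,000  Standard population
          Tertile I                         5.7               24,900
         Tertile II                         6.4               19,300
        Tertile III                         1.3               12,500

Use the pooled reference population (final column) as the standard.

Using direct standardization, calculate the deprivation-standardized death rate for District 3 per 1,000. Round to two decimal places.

4.97

Standard total = 56,700; weights = 0.4392, 0.3404, 0.2205.
Standardized rate: 0.4392×5.7 + 0.3404×6.4 + 0.2205×1.3 = 4.9683 per 1,000.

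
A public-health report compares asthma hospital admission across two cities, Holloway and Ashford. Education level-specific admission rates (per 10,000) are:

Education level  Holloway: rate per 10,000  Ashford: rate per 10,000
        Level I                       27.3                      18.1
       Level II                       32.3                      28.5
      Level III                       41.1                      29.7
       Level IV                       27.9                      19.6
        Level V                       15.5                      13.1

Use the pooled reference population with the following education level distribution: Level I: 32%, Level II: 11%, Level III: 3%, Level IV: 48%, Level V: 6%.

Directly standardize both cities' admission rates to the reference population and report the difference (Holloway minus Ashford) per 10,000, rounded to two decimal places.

Standard weights: 0.32, 0.11, 0.03, 0.48, 0.06.
Holloway: 0.3200×27.3 + 0.1100×32.3 + 0.0300×41.1 + 0.4800×27.9 + 0.0600×15.5 = 27.8440 per 10,000.
Ashford: 0.3200×18.1 + 0.1100×28.5 + 0.0300×29.7 + 0.4800×19.6 + 0.0600×13.1 = 20.0120 per 10,000.
Difference = 27.8440 − 20.0120 = 7.8320.

7.83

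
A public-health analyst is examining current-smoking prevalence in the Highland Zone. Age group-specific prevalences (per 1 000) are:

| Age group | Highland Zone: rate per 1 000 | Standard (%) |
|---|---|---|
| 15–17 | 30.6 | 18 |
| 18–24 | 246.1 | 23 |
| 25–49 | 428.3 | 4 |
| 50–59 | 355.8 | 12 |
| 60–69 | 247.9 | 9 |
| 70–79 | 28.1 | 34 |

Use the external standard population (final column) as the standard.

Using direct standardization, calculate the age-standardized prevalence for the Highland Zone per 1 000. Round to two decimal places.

153.80

Standard weights: 0.18, 0.23, 0.04, 0.12, 0.09, 0.34.
Standardized rate: 0.1800×30.6 + 0.2300×246.1 + 0.0400×428.3 + 0.1200×355.8 + 0.0900×247.9 + 0.3400×28.1 = 153.8040 per 1 000.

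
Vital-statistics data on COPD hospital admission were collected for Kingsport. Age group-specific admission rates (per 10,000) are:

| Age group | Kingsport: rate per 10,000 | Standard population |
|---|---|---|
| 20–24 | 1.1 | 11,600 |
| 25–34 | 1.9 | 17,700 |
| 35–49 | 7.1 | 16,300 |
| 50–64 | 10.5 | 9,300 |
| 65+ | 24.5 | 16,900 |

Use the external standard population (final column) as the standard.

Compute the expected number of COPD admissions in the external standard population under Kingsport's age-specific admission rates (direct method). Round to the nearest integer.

67

Expected COPD admissions = Σ (standard pop × age-specific rate ÷ 10,000)
= 11,600×1.1/10,000 + 17,700×1.9/10,000 + 16,300×7.1/10,000 + 9,300×10.5/10,000 + 16,900×24.5/10,000
= 1.28 + 3.36 + 11.57 + 9.77 + 41.41 = 67.38.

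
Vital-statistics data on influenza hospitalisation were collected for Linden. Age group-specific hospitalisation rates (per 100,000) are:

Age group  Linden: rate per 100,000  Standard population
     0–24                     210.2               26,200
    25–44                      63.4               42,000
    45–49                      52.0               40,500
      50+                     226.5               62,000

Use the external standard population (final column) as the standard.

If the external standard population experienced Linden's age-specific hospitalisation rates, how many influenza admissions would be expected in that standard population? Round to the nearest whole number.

Expected influenza admissions = Σ (standard pop × age-specific rate ÷ 100,000)
= 26,200×210.2/100,000 + 42,000×63.4/100,000 + 40,500×52.0/100,000 + 62,000×226.5/100,000
= 55.07 + 26.63 + 21.06 + 140.43 = 243.19.

243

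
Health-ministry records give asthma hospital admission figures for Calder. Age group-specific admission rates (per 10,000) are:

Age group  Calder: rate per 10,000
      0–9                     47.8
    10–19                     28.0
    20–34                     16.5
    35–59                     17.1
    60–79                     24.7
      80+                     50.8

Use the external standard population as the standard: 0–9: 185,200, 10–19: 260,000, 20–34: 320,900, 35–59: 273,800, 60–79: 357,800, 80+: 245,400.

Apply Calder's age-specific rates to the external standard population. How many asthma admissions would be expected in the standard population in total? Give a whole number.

Expected asthma admissions = Σ (standard pop × age-specific rate ÷ 10,000)
= 185,200×47.8/10,000 + 260,000×28.0/10,000 + 320,900×16.5/10,000 + 273,800×17.1/10,000 + 357,800×24.7/10,000 + 245,400×50.8/10,000
= 885.26 + 728.00 + 529.49 + 468.20 + 883.77 + 1246.63 = 4741.34.

4741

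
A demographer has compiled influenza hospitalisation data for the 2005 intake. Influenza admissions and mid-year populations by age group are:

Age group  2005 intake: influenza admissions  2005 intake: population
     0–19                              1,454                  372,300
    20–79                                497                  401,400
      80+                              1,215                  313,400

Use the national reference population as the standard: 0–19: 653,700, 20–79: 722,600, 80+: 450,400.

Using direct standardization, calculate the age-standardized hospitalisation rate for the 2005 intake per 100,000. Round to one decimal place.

284.3

Age-specific rates per 100,000 for the 2005 intake: 390.55, 123.82, 387.68.
Standard total = 1,826,700; weights = 0.3579, 0.3956, 0.2466.
Standardized rate: 0.3579×390.55 + 0.3956×123.82 + 0.2466×387.68 = 284.3280 per 100,000.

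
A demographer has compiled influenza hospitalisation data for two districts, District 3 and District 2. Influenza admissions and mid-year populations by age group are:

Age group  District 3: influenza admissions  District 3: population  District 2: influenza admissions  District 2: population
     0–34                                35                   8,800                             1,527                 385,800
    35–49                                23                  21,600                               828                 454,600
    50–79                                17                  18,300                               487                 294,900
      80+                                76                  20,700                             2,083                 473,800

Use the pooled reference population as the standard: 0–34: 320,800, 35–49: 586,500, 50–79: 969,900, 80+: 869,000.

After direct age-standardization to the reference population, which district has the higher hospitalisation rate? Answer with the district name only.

Age-specific rates per 100,000 for District 3: 397.73, 106.48, 92.90, 367.15.
For District 2: 395.80, 182.14, 165.14, 439.64.
Standard total = 2,746,200; weights = 0.1168, 0.2136, 0.3532, 0.3164.
District 3: 0.1168×397.73 + 0.2136×106.48 + 0.3532×92.90 + 0.3164×367.15 = 218.1908 per 100,000.
District 2: 0.1168×395.80 + 0.2136×182.14 + 0.3532×165.14 + 0.3164×439.64 = 282.5765 per 100,000.

District 2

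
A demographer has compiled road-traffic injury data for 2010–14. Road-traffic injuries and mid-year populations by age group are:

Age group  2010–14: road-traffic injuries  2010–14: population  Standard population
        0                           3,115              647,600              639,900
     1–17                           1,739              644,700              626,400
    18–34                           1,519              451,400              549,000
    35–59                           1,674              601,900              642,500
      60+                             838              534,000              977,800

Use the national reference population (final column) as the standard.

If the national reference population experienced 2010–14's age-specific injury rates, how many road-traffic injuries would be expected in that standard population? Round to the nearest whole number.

Age-specific rates per 100,000 for 2010–14: 481.01, 269.74, 336.51, 278.12, 156.93.
Expected road-traffic injuries = Σ (standard pop × age-specific rate ÷ 100,000)
= 639,900×481.01/100,000 + 626,400×269.74/100,000 + 549,000×336.51/100,000 + 642,500×278.12/100,000 + 977,800×156.93/100,000
= 3077.96 + 1689.64 + 1847.43 + 1786.92 + 1534.45 = 9936.40.

9936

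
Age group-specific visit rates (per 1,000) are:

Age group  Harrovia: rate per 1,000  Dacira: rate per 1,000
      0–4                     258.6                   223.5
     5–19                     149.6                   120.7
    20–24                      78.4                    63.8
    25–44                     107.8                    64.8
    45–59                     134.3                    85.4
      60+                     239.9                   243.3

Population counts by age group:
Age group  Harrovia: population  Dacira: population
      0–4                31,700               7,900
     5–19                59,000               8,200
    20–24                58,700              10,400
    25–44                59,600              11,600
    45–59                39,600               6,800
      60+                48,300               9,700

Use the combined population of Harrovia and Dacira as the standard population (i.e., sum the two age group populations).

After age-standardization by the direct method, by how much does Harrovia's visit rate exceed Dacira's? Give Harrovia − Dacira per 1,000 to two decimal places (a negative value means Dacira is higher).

Combined standard total = 351,500; weights = 0.1127, 0.1912, 0.1966, 0.2026, 0.1320, 0.1650.
Harrovia: 0.1127×258.6 + 0.1912×149.6 + 0.1966×78.4 + 0.2026×107.8 + 0.1320×134.3 + 0.1650×239.9 = 152.2964 per 1,000.
Dacira: 0.1127×223.5 + 0.1912×120.7 + 0.1966×63.8 + 0.2026×64.8 + 0.1320×85.4 + 0.1650×243.3 = 125.3426 per 1,000.
Difference = 152.2964 − 125.3426 = 26.9538.

26.95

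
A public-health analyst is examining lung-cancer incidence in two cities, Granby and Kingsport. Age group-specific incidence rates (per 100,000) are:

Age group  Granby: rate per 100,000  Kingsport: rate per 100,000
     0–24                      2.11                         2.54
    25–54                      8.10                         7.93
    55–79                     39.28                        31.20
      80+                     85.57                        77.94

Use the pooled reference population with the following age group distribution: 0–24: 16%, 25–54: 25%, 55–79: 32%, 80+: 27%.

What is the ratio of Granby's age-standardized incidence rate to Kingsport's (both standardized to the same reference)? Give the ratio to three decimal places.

1.138

Standard weights: 0.16, 0.25, 0.32, 0.27.
Granby: 0.1600×2.11 + 0.2500×8.10 + 0.3200×39.28 + 0.2700×85.57 = 38.0361 per 100,000.
Kingsport: 0.1600×2.54 + 0.2500×7.93 + 0.3200×31.20 + 0.2700×77.94 = 33.4167 per 100,000.
Ratio = 38.0361 ÷ 33.4167 = 1.13824.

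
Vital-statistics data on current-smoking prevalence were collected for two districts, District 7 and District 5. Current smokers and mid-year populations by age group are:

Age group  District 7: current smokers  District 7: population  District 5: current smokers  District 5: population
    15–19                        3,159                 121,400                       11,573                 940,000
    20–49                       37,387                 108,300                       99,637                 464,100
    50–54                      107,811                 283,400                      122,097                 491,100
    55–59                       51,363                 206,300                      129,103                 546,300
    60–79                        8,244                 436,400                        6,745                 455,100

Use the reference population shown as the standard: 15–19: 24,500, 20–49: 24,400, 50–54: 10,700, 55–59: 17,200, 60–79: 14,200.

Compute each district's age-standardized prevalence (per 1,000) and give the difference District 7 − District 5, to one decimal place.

57.2

Age-specific rates per 1,000 for District 7: 26.021, 345.217, 380.420, 248.972, 18.891.
For District 5: 12.312, 214.689, 248.619, 236.323, 14.821.
Standard total = 91,000; weights = 0.2692, 0.2681, 0.1176, 0.1890, 0.1560.
District 7: 0.2692×26.021 + 0.2681×345.217 + 0.1176×380.420 + 0.1890×248.972 + 0.1560×18.891 = 194.3065 per 1,000.
District 5: 0.2692×12.312 + 0.2681×214.689 + 0.1176×248.619 + 0.1890×236.323 + 0.1560×14.821 = 137.0931 per 1,000.
Difference = 194.3065 − 137.0931 = 57.2134.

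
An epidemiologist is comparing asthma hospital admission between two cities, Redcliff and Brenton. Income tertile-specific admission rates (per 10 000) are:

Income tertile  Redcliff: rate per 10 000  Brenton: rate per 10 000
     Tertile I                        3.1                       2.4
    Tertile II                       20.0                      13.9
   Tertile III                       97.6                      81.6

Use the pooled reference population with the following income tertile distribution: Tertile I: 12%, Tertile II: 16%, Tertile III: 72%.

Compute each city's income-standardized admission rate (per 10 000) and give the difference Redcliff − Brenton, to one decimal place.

12.6

Standard weights: 0.12, 0.16, 0.72.
Redcliff: 0.1200×3.1 + 0.1600×20.0 + 0.7200×97.6 = 73.8440 per 10 000.
Brenton: 0.1200×2.4 + 0.1600×13.9 + 0.7200×81.6 = 61.2640 per 10 000.
Difference = 73.8440 − 61.2640 = 12.5800.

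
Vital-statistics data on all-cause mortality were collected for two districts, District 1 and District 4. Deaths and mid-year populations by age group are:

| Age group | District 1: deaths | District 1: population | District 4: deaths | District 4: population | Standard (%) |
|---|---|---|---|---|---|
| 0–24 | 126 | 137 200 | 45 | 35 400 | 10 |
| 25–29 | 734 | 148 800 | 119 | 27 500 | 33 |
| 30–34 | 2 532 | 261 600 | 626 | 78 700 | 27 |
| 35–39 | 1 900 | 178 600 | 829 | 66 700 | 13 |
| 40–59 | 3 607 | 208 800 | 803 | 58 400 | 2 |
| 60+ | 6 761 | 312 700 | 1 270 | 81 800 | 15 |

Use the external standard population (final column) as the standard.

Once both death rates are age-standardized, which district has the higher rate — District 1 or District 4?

District 1

Age-specific rates per 1 000 for District 1: 0.918, 4.933, 9.679, 10.638, 17.275, 21.621.
For District 4: 1.271, 4.327, 7.954, 12.429, 13.750, 15.526.
Standard weights: 0.10, 0.33, 0.27, 0.13, 0.02, 0.15.
District 1: 0.1000×0.918 + 0.3300×4.933 + 0.2700×9.679 + 0.1300×10.638 + 0.0200×17.275 + 0.1500×21.621 = 9.3046 per 1 000.
District 4: 0.1000×1.271 + 0.3300×4.327 + 0.2700×7.954 + 0.1300×12.429 + 0.0200×13.750 + 0.1500×15.526 = 7.9224 per 1 000.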